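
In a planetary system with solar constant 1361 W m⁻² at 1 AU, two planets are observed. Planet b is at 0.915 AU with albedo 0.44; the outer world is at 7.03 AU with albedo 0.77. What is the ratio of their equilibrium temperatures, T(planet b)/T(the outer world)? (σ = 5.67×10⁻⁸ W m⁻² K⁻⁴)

T₁/T₂ ≈ 3.462

T_eq = [S₀(1−A)/(4σd²)]^(1/4), so T ∝ (1−A)^(1/4) / √d.
T₁ = [1361×0.56/(4×5.67×10⁻⁸×0.915²)]^(1/4) = 251.70 K.
T₂ = [1361×0.23/(4×5.67×10⁻⁸×7.03²)]^(1/4) = 72.70 K.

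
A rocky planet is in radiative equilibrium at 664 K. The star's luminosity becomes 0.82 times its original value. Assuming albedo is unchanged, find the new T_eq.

T_eq ≈ 632 K

T_eq ∝ L^(1/4) · d^(−1/2).
T′ = 664 × 0.82^(1/4) = 632 K.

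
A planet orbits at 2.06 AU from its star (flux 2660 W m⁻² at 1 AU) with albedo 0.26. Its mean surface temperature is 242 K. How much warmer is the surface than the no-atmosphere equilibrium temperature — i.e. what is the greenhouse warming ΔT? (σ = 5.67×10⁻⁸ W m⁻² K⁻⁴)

ΔT ≈ 29.3 K

S = 2660/2.06² = 626.8 W m⁻².
T_eq = [S(1−A)/(4σ)]^(1/4) = [626.8×0.74/(4×5.67×10⁻⁸)]^(1/4) = 212.7 K.
ΔT = T_surf − T_eq = 242 − 212.7.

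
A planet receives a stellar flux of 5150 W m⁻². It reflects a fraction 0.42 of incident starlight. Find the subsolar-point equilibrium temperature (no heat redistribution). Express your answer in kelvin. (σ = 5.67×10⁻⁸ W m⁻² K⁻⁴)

At the subsolar point the surface absorbs S(1−A) and emits σT⁴ per unit area — no factor of 4, since only the local patch is in balance.
T = [5150 × 0.58 / 5.67×10⁻⁸]^(1/4) = (5.27×10¹⁰)^(1/4) = 479 K.

T_ss ≈ 479 K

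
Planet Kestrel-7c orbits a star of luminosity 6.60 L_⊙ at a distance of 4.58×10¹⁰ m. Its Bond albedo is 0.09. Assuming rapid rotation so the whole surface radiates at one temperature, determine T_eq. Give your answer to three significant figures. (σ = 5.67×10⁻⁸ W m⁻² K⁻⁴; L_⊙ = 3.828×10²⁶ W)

L = 6.60 × 3.828×10²⁶ = 2.53×10²⁷ W.
Flux: S = L/(4πd²) = 2.53×10²⁷/(4π×(4.58×10¹⁰)²) = 9.58×10⁴ W m⁻².
Energy balance: absorbed = emitted ⇒ πR²·S(1−A) = 4πR²·σT_eq⁴, so T_eq⁴ = S(1−A)/(4σ).
T_eq = [9.58×10⁴ × 0.91 / (4 × 5.67×10⁻⁸)]^(1/4) = (3.85×10¹¹)^(1/4) = 787 K.

T_eq ≈ 787 K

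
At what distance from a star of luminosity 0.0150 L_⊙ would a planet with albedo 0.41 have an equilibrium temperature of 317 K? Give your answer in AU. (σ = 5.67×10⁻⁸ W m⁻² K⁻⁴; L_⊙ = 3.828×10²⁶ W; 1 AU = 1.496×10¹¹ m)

L = 0.0150 × 3.828×10²⁶ = 5.74×10²⁴ W.
From T_eq⁴ = L(1−A)/(16πσd²): d = √[L(1−A)/(16πσT_eq⁴)].
d = √[5.74×10²⁴ × 0.59 / (16π × 5.67×10⁻⁸ × (317)⁴)] = 1.08×10¹⁰ m = 0.0725 AU.

d ≈ 0.0725 AU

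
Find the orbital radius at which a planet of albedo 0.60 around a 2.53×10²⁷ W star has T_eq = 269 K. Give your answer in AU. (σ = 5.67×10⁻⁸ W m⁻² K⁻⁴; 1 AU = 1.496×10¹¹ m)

d ≈ 1.74 AU

From T_eq⁴ = L(1−A)/(16πσd²): d = √[L(1−A)/(16πσT_eq⁴)].
d = √[2.53×10²⁷ × 0.40 / (16π × 5.67×10⁻⁸ × (269)⁴)] = 2.60×10¹¹ m = 1.74 AU.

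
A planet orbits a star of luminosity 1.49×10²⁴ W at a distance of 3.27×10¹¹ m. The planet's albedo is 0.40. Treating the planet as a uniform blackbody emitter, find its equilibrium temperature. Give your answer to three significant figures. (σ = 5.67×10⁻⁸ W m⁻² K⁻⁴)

T_eq ≈ 41.4 K

Flux: S = L/(4πd²) = 1.49×10²⁴/(4π×(3.27×10¹¹)²) = 1.11 W m⁻².
Energy balance: absorbed = emitted ⇒ πR²·S(1−A) = 4πR²·σT_eq⁴, so T_eq⁴ = S(1−A)/(4σ).
T_eq = [1.11 × 0.60 / (4 × 5.67×10⁻⁸)]^(1/4) = (2.93×10⁶)^(1/4) = 41.4 K.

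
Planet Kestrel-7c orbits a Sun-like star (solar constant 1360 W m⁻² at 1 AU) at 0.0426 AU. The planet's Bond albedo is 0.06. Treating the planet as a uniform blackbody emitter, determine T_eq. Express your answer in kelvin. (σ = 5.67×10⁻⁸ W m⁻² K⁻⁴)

Flux at 0.0426 AU: S = 1360/0.0426² = 7.49×10⁵ W m⁻².
Energy balance: absorbed = emitted ⇒ πR²·S(1−A) = 4πR²·σT_eq⁴, so T_eq⁴ = S(1−A)/(4σ).
T_eq = [7.49×10⁵ × 0.94 / (4 × 5.67×10⁻⁸)]^(1/4) = (3.11×10¹²)^(1/4) = 1330 K.

T_eq ≈ 1330 K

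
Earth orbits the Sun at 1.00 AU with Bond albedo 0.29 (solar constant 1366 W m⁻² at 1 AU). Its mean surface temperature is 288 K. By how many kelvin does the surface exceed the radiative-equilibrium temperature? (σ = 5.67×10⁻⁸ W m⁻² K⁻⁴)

ΔT ≈ 32.3 K

S = 1366/1.00² = 1366 W m⁻².
T_eq = [S(1−A)/(4σ)]^(1/4) = [1366×0.71/(4×5.67×10⁻⁸)]^(1/4) = 255.7 K.
ΔT = T_surf − T_eq = 288 − 255.7.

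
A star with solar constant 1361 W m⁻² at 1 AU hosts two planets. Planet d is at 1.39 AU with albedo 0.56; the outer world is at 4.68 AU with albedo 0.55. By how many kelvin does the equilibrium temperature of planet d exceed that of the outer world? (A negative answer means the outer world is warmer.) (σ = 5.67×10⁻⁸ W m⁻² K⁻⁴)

ΔT ≈ 86.9 K

T_eq = [S₀(1−A)/(4σd²)]^(1/4), so T ∝ (1−A)^(1/4) / √d.
T₁ = [1361×0.44/(4×5.67×10⁻⁸×1.39²)]^(1/4) = 192.27 K.
T₂ = [1361×0.45/(4×5.67×10⁻⁸×4.68²)]^(1/4) = 105.37 K.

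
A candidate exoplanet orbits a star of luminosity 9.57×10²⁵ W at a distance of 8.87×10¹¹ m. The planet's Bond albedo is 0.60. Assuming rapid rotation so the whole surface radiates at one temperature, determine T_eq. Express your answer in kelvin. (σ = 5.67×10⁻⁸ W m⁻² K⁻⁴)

Flux: S = L/(4πd²) = 9.57×10²⁵/(4π×(8.87×10¹¹)²) = 9.68 W m⁻².
Energy balance: absorbed = emitted ⇒ πR²·S(1−A) = 4πR²·σT_eq⁴, so T_eq⁴ = S(1−A)/(4σ).
T_eq = [9.68 × 0.40 / (4 × 5.67×10⁻⁸)]^(1/4) = (1.71×10⁷)^(1/4) = 64.3 K.

T_eq ≈ 64.3 K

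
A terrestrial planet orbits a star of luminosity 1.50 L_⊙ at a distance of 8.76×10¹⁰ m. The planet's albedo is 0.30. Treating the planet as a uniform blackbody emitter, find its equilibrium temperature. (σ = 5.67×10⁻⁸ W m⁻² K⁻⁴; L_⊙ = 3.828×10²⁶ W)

L = 1.50 × 3.828×10²⁶ = 5.74×10²⁶ W.
Flux: S = L/(4πd²) = 5.74×10²⁶/(4π×(8.76×10¹⁰)²) = 5950 W m⁻².
Energy balance: absorbed = emitted ⇒ πR²·S(1−A) = 4πR²·σT_eq⁴, so T_eq⁴ = S(1−A)/(4σ).
T_eq = [5950 × 0.70 / (4 × 5.67×10⁻⁸)]^(1/4) = (1.84×10¹⁰)^(1/4) = 368 K.

T_eq ≈ 368 K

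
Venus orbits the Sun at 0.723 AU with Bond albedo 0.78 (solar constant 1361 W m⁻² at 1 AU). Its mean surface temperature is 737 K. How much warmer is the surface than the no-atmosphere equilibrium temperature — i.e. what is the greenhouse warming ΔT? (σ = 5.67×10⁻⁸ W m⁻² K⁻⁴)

S = 1361/0.723² = 2604 W m⁻².
T_eq = [S(1−A)/(4σ)]^(1/4) = [2604×0.22/(4×5.67×10⁻⁸)]^(1/4) = 224.2 K.
ΔT = T_surf − T_eq = 737 − 224.2.

ΔT ≈ 512.8 K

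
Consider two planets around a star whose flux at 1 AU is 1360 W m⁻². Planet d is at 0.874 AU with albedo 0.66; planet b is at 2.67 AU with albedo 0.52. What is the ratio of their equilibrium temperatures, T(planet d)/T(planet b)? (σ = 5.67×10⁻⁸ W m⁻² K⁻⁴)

T_eq = [S₀(1−A)/(4σd²)]^(1/4), so T ∝ (1−A)^(1/4) / √d.
T₁ = [1360×0.34/(4×5.67×10⁻⁸×0.874²)]^(1/4) = 227.29 K.
T₂ = [1360×0.48/(4×5.67×10⁻⁸×2.67²)]^(1/4) = 141.75 K.

T₁/T₂ ≈ 1.603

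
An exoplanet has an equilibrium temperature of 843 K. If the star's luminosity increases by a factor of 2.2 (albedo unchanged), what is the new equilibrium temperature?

T_eq ≈ 1030 K

T_eq ∝ L^(1/4) · d^(−1/2).
T′ = 843 × 2.2^(1/4) = 1030 K.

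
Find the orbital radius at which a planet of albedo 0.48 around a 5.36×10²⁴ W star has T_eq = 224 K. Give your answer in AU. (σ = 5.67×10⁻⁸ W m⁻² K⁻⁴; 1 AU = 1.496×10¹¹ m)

d ≈ 0.132 AU

From T_eq⁴ = L(1−A)/(16πσd²): d = √[L(1−A)/(16πσT_eq⁴)].
d = √[5.36×10²⁴ × 0.52 / (16π × 5.67×10⁻⁸ × (224)⁴)] = 1.97×10¹⁰ m = 0.132 AU.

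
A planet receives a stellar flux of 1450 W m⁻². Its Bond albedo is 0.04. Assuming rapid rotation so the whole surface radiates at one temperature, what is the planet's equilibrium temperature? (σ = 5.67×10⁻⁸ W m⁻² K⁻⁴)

T_eq ≈ 280 K

Energy balance: absorbed = emitted ⇒ πR²·S(1−A) = 4πR²·σT_eq⁴, so T_eq⁴ = S(1−A)/(4σ).
T_eq = [1450 × 0.96 / (4 × 5.67×10⁻⁸)]^(1/4) = (6.14×10⁹)^(1/4) = 280 K.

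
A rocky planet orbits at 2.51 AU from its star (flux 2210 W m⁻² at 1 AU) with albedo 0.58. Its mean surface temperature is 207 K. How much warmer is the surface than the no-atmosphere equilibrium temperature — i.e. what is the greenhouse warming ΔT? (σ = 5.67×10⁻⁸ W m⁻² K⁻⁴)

ΔT ≈ 47.4 K

S = 2210/2.51² = 350.8 W m⁻².
T_eq = [S(1−A)/(4σ)]^(1/4) = [350.8×0.42/(4×5.67×10⁻⁸)]^(1/4) = 159.6 K.
ΔT = T_surf − T_eq = 207 − 159.6.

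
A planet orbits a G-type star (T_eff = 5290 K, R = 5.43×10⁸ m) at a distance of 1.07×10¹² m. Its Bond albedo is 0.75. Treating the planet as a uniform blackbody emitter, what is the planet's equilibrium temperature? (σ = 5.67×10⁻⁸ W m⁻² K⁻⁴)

L = 4πR_⋆²σT_⋆⁴ = 4π(5.43×10⁸)² × 5.67×10⁻⁸ × (5290)⁴ = 1.65×10²⁶ W.
S = L/(4πd²) = 11.4 W m⁻².
Energy balance: absorbed = emitted ⇒ πR²·S(1−A) = 4πR²·σT_eq⁴, so T_eq⁴ = S(1−A)/(4σ).
T_eq = [11.4 × 0.25 / (4 × 5.67×10⁻⁸)]^(1/4) = (1.26×10⁷)^(1/4) = 59.6 K.

T_eq ≈ 59.6 K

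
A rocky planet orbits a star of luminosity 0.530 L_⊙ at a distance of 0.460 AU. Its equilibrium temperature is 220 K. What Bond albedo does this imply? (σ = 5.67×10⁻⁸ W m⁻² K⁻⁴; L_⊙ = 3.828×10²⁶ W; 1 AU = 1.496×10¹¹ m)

d = 0.460 AU = 6.88×10¹⁰ m.
L = 0.530 × 3.828×10²⁶ = 2.03×10²⁶ W.
Flux: S = L/(4πd²) = 2.03×10²⁶/(4π×(6.88×10¹⁰)²) = 3410 W m⁻².
From T_eq⁴ = S(1−A)/(4σ): 1−A = 4σT_eq⁴/S.
1−A = 4 × 5.67×10⁻⁸ × (220)⁴ / 3410 = 0.156.

A ≈ 0.84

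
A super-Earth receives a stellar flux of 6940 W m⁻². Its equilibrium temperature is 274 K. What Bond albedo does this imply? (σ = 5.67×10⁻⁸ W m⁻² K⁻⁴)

A ≈ 0.82

From T_eq⁴ = S(1−A)/(4σ): 1−A = 4σT_eq⁴/S.
1−A = 4 × 5.67×10⁻⁸ × (274)⁴ / 6940 = 0.184.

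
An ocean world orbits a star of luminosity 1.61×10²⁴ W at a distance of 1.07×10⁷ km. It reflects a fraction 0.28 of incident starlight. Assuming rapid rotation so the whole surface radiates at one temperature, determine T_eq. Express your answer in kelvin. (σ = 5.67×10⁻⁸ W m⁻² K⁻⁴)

d = 1.07×10⁷ km = 1.07×10¹⁰ m.
Flux: S = L/(4πd²) = 1.61×10²⁴/(4π×(1.07×10¹⁰)²) = 1120 W m⁻².
Energy balance: absorbed = emitted ⇒ πR²·S(1−A) = 4πR²·σT_eq⁴, so T_eq⁴ = S(1−A)/(4σ).
T_eq = [1120 × 0.72 / (4 × 5.67×10⁻⁸)]^(1/4) = (3.55×10⁹)^(1/4) = 244 K.

T_eq ≈ 244 K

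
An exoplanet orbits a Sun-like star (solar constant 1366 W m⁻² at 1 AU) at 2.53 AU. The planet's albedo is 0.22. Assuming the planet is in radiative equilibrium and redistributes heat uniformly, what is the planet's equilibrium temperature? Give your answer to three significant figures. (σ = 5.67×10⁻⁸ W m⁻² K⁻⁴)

T_eq ≈ 165 K

Flux at 2.53 AU: S = 1366/2.53² = 213 W m⁻².
Energy balance: absorbed = emitted ⇒ πR²·S(1−A) = 4πR²·σT_eq⁴, so T_eq⁴ = S(1−A)/(4σ).
T_eq = [213 × 0.78 / (4 × 5.67×10⁻⁸)]^(1/4) = (7.34×10⁸)^(1/4) = 165 K.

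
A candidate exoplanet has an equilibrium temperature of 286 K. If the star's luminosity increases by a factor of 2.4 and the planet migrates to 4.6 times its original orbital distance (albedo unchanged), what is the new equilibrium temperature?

T_eq ≈ 166 K

T_eq ∝ L^(1/4) · d^(−1/2).
T′ = 286 × 2.4^(1/4) / 4.6^(1/2) = 166 K.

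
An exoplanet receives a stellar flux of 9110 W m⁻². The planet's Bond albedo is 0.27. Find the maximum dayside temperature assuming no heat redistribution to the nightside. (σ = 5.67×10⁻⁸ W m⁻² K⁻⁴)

T_ss ≈ 585 K

With no redistribution each surface element balances locally: S(1−A) = σT⁴.
T = [9110 × 0.73 / 5.67×10⁻⁸]^(1/4) = (1.17×10¹¹)^(1/4) = 585 K.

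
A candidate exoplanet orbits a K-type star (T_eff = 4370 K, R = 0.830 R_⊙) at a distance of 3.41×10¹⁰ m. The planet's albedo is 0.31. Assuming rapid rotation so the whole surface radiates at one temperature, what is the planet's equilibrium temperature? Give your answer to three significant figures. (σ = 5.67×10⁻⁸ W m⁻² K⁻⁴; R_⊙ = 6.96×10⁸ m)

T_eq ≈ 367 K

R_⋆ = 0.830 × 6.96×10⁸ = 5.78×10⁸ m.
L = 4πR_⋆²σT_⋆⁴ = 4π(5.78×10⁸)² × 5.67×10⁻⁸ × (4370)⁴ = 8.67×10²⁵ W.
S = L/(4πd²) = 5930 W m⁻².
Energy balance: absorbed = emitted ⇒ πR²·S(1−A) = 4πR²·σT_eq⁴, so T_eq⁴ = S(1−A)/(4σ).
T_eq = [5930 × 0.69 / (4 × 5.67×10⁻⁸)]^(1/4) = (1.81×10¹⁰)^(1/4) = 367 K.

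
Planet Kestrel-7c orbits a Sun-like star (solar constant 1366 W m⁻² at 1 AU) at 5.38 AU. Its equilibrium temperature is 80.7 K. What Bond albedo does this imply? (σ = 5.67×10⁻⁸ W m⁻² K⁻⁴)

A ≈ 0.80

Flux at 5.38 AU: S = 1366/5.38² = 47.2 W m⁻².
From T_eq⁴ = S(1−A)/(4σ): 1−A = 4σT_eq⁴/S.
1−A = 4 × 5.67×10⁻⁸ × (80.7)⁴ / 47.2 = 0.204.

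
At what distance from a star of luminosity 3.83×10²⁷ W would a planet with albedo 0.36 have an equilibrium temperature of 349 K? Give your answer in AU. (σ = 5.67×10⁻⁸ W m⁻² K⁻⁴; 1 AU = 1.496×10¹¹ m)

From T_eq⁴ = L(1−A)/(16πσd²): d = √[L(1−A)/(16πσT_eq⁴)].
d = √[3.83×10²⁷ × 0.64 / (16π × 5.67×10⁻⁸ × (349)⁴)] = 2.41×10¹¹ m = 1.61 AU.

d ≈ 1.61 AU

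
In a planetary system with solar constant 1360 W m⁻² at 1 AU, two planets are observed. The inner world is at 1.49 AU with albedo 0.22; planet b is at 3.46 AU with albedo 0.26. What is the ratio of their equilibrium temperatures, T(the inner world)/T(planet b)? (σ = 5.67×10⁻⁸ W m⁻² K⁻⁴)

T_eq = [S₀(1−A)/(4σd²)]^(1/4), so T ∝ (1−A)^(1/4) / √d.
T₁ = [1360×0.78/(4×5.67×10⁻⁸×1.49²)]^(1/4) = 214.24 K.
T₂ = [1360×0.74/(4×5.67×10⁻⁸×3.46²)]^(1/4) = 138.75 K.

T₁/T₂ ≈ 1.544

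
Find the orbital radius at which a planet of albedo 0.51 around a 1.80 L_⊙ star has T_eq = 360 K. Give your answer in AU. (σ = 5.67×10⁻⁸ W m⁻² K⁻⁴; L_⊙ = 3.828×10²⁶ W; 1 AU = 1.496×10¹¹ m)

L = 1.80 × 3.828×10²⁶ = 6.89×10²⁶ W.
From T_eq⁴ = L(1−A)/(16πσd²): d = √[L(1−A)/(16πσT_eq⁴)].
d = √[6.89×10²⁶ × 0.49 / (16π × 5.67×10⁻⁸ × (360)⁴)] = 8.40×10¹⁰ m = 0.561 AU.

d ≈ 0.561 AU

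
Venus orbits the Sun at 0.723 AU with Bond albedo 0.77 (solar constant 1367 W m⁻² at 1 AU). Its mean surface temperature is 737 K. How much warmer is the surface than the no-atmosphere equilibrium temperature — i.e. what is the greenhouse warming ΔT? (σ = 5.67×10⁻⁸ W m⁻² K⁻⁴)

ΔT ≈ 510.1 K

S = 1367/0.723² = 2615 W m⁻².
T_eq = [S(1−A)/(4σ)]^(1/4) = [2615×0.23/(4×5.67×10⁻⁸)]^(1/4) = 226.9 K.
ΔT = T_surf − T_eq = 737 − 226.9.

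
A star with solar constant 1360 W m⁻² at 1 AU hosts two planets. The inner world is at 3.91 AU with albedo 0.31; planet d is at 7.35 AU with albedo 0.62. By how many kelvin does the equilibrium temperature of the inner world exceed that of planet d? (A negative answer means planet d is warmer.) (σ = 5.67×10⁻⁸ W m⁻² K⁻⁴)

ΔT ≈ 47.7 K

T_eq = [S₀(1−A)/(4σd²)]^(1/4), so T ∝ (1−A)^(1/4) / √d.
T₁ = [1360×0.69/(4×5.67×10⁻⁸×3.91²)]^(1/4) = 128.26 K.
T₂ = [1360×0.38/(4×5.67×10⁻⁸×7.35²)]^(1/4) = 80.59 K.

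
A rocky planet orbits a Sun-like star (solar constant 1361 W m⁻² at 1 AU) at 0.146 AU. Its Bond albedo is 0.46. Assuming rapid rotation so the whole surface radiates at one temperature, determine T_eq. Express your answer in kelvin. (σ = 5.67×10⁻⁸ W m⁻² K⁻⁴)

T_eq ≈ 624 K

Flux at 0.146 AU: S = 1361/0.146² = 6.38×10⁴ W m⁻².
Energy balance: absorbed = emitted ⇒ πR²·S(1−A) = 4πR²·σT_eq⁴, so T_eq⁴ = S(1−A)/(4σ).
T_eq = [6.38×10⁴ × 0.54 / (4 × 5.67×10⁻⁸)]^(1/4) = (1.52×10¹¹)^(1/4) = 624 K.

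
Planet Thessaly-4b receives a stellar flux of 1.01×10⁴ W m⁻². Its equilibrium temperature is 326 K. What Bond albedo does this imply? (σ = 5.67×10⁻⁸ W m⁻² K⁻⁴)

A ≈ 0.75

From T_eq⁴ = S(1−A)/(4σ): 1−A = 4σT_eq⁴/S.
1−A = 4 × 5.67×10⁻⁸ × (326)⁴ / 1.01×10⁴ = 0.254.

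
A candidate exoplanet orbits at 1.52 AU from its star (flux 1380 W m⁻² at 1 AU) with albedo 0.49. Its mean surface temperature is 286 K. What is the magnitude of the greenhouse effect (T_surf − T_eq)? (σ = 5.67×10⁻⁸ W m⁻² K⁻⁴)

S = 1380/1.52² = 597.3 W m⁻².
T_eq = [S(1−A)/(4σ)]^(1/4) = [597.3×0.51/(4×5.67×10⁻⁸)]^(1/4) = 191.4 K.
ΔT = T_surf − T_eq = 286 − 191.4.

ΔT ≈ 94.6 K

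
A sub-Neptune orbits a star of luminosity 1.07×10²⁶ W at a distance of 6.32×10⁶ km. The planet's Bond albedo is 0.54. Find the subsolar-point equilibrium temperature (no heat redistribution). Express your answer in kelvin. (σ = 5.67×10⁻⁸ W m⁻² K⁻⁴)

T_ss ≈ 1150 K

d = 6.32×10⁶ km = 6.32×10⁹ m.
Flux: S = L/(4πd²) = 1.07×10²⁶/(4π×(6.32×10⁹)²) = 2.13×10⁵ W m⁻².
At the subsolar point the surface absorbs S(1−A) and emits σT⁴ per unit area — no factor of 4, since only the local patch is in balance.
T = [2.13×10⁵ × 0.46 / 5.67×10⁻⁸]^(1/4) = (1.73×10¹²)^(1/4) = 1150 K.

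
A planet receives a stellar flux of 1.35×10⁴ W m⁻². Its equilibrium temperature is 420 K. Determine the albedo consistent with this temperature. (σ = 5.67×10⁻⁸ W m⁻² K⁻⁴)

A ≈ 0.48

From T_eq⁴ = S(1−A)/(4σ): 1−A = 4σT_eq⁴/S.
1−A = 4 × 5.67×10⁻⁸ × (420)⁴ / 1.35×10⁴ = 0.523.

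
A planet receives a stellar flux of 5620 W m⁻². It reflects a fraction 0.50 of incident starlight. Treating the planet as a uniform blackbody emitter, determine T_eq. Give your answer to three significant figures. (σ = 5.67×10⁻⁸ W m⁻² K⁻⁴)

T_eq ≈ 334 K

Energy balance: absorbed = emitted ⇒ πR²·S(1−A) = 4πR²·σT_eq⁴, so T_eq⁴ = S(1−A)/(4σ).
T_eq = [5620 × 0.50 / (4 × 5.67×10⁻⁸)]^(1/4) = (1.24×10¹⁰)^(1/4) = 334 K.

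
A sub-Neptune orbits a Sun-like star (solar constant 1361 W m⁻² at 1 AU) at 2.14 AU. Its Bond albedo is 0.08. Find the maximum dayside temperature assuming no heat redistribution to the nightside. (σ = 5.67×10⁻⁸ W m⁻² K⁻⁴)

Flux at 2.14 AU: S = 1361/2.14² = 297 W m⁻².
With no redistribution each surface element balances locally: S(1−A) = σT⁴.
T = [297 × 0.92 / 5.67×10⁻⁸]^(1/4) = (4.82×10⁹)^(1/4) = 264 K.

T_ss ≈ 264 K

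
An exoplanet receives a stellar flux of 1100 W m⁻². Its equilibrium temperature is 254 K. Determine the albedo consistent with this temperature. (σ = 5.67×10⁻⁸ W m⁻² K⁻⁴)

From T_eq⁴ = S(1−A)/(4σ): 1−A = 4σT_eq⁴/S.
1−A = 4 × 5.67×10⁻⁸ × (254)⁴ / 1100 = 0.858.

A ≈ 0.14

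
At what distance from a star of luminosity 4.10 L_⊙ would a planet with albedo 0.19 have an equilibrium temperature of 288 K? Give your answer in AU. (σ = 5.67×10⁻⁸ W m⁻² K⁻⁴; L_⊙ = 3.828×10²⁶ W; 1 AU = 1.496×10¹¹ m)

L = 4.10 × 3.828×10²⁶ = 1.57×10²⁷ W.
From T_eq⁴ = L(1−A)/(16πσd²): d = √[L(1−A)/(16πσT_eq⁴)].
d = √[1.57×10²⁷ × 0.81 / (16π × 5.67×10⁻⁸ × (288)⁴)] = 2.55×10¹¹ m = 1.70 AU.

d ≈ 1.70 AU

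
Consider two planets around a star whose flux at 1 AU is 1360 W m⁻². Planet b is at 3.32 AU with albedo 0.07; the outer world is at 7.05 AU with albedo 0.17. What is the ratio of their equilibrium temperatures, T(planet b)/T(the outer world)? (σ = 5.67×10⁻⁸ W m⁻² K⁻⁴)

T₁/T₂ ≈ 1.499

T_eq = [S₀(1−A)/(4σd²)]^(1/4), so T ∝ (1−A)^(1/4) / √d.
T₁ = [1360×0.93/(4×5.67×10⁻⁸×3.32²)]^(1/4) = 149.98 K.
T₂ = [1360×0.83/(4×5.67×10⁻⁸×7.05²)]^(1/4) = 100.03 K.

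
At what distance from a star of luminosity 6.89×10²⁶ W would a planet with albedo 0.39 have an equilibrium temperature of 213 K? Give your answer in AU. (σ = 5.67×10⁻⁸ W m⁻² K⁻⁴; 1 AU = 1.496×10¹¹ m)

From T_eq⁴ = L(1−A)/(16πσd²): d = √[L(1−A)/(16πσT_eq⁴)].
d = √[6.89×10²⁶ × 0.61 / (16π × 5.67×10⁻⁸ × (213)⁴)] = 2.68×10¹¹ m = 1.79 AU.

d ≈ 1.79 AU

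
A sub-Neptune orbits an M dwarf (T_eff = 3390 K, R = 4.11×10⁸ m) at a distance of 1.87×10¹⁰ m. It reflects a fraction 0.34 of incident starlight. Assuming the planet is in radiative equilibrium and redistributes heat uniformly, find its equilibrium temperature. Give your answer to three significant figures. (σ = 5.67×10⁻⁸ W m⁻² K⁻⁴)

L = 4πR_⋆²σT_⋆⁴ = 4π(4.11×10⁸)² × 5.67×10⁻⁸ × (3390)⁴ = 1.59×10²⁵ W.
S = L/(4πd²) = 3620 W m⁻².
Energy balance: absorbed = emitted ⇒ πR²·S(1−A) = 4πR²·σT_eq⁴, so T_eq⁴ = S(1−A)/(4σ).
T_eq = [3620 × 0.66 / (4 × 5.67×10⁻⁸)]^(1/4) = (1.05×10¹⁰)^(1/4) = 320 K.

T_eq ≈ 320 K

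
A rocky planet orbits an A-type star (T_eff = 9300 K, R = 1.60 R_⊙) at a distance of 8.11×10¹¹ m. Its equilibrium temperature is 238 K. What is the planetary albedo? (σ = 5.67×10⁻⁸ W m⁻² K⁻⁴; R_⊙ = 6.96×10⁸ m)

R_⋆ = 1.60 × 6.96×10⁸ = 1.11×10⁹ m.
L = 4πR_⋆²σT_⋆⁴ = 4π(1.11×10⁹)² × 5.67×10⁻⁸ × (9300)⁴ = 6.61×10²⁷ W.
S = L/(4πd²) = 800 W m⁻².
From T_eq⁴ = S(1−A)/(4σ): 1−A = 4σT_eq⁴/S.
1−A = 4 × 5.67×10⁻⁸ × (238)⁴ / 800 = 0.910.

A ≈ 0.09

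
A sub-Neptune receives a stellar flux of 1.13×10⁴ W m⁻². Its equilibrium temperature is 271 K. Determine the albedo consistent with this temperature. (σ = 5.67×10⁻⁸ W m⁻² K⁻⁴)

From T_eq⁴ = S(1−A)/(4σ): 1−A = 4σT_eq⁴/S.
1−A = 4 × 5.67×10⁻⁸ × (271)⁴ / 1.13×10⁴ = 0.108.

A ≈ 0.89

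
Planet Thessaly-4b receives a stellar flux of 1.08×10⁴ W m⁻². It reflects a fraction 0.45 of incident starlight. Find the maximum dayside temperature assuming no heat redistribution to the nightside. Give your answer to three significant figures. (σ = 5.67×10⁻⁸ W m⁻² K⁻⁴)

T_ss ≈ 569 K

With no redistribution each surface element balances locally: S(1−A) = σT⁴.
T = [1.08×10⁴ × 0.55 / 5.67×10⁻⁸]^(1/4) = (1.05×10¹¹)^(1/4) = 569 K.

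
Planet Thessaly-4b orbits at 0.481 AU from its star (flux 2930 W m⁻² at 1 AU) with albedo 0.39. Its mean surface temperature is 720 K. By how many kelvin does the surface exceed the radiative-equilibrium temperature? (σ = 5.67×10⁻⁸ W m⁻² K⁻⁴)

ΔT ≈ 290.4 K

S = 2930/0.481² = 1.266×10⁴ W m⁻².
T_eq = [S(1−A)/(4σ)]^(1/4) = [1.266×10⁴×0.61/(4×5.67×10⁻⁸)]^(1/4) = 429.6 K.
ΔT = T_surf − T_eq = 720 − 429.6.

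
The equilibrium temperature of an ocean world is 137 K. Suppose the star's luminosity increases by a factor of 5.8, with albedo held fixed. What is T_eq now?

T_eq ≈ 213 K

T_eq ∝ L^(1/4) · d^(−1/2).
T′ = 137 × 5.8^(1/4) = 213 K.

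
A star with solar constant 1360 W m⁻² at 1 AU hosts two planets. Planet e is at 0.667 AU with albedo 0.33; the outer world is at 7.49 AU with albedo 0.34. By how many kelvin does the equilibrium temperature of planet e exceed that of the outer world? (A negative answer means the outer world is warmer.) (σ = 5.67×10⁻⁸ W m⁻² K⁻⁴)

T_eq = [S₀(1−A)/(4σd²)]^(1/4), so T ∝ (1−A)^(1/4) / √d.
T₁ = [1360×0.67/(4×5.67×10⁻⁸×0.667²)]^(1/4) = 308.27 K.
T₂ = [1360×0.66/(4×5.67×10⁻⁸×7.49²)]^(1/4) = 91.65 K.

ΔT ≈ 216.6 K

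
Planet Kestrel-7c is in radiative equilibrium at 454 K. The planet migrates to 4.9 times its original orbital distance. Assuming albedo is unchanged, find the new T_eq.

T_eq ≈ 205 K

T_eq ∝ L^(1/4) · d^(−1/2).
T′ = 454 / 4.9^(1/2) = 205 K.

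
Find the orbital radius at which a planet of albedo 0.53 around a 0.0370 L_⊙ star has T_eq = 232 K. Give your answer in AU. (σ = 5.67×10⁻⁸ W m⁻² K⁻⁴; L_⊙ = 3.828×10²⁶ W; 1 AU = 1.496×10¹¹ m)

L = 0.0370 × 3.828×10²⁶ = 1.42×10²⁵ W.
From T_eq⁴ = L(1−A)/(16πσd²): d = √[L(1−A)/(16πσT_eq⁴)].
d = √[1.42×10²⁵ × 0.47 / (16π × 5.67×10⁻⁸ × (232)⁴)] = 2.84×10¹⁰ m = 0.190 AU.

d ≈ 0.190 AU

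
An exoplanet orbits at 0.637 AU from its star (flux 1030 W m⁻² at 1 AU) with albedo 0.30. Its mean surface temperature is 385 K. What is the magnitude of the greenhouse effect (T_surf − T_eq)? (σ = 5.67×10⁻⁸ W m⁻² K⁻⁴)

S = 1030/0.637² = 2538 W m⁻².
T_eq = [S(1−A)/(4σ)]^(1/4) = [2538×0.70/(4×5.67×10⁻⁸)]^(1/4) = 297.5 K.
ΔT = T_surf − T_eq = 385 − 297.5.

ΔT ≈ 87.5 K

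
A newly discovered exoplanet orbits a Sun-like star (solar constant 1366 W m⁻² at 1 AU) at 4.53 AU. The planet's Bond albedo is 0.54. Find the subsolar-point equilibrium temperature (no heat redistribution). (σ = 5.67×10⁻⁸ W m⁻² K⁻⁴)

T_ss ≈ 152 K

Flux at 4.53 AU: S = 1366/4.53² = 66.6 W m⁻².
At the subsolar point the surface absorbs S(1−A) and emits σT⁴ per unit area — no factor of 4, since only the local patch is in balance.
T = [66.6 × 0.46 / 5.67×10⁻⁸]^(1/4) = (5.40×10⁸)^(1/4) = 152 K.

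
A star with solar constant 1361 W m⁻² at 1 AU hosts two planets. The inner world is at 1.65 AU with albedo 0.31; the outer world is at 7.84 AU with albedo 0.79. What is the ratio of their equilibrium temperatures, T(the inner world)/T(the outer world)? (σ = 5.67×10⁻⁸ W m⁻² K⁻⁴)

T_eq = [S₀(1−A)/(4σd²)]^(1/4), so T ∝ (1−A)^(1/4) / √d.
T₁ = [1361×0.69/(4×5.67×10⁻⁸×1.65²)]^(1/4) = 197.48 K.
T₂ = [1361×0.21/(4×5.67×10⁻⁸×7.84²)]^(1/4) = 67.29 K.

T₁/T₂ ≈ 2.935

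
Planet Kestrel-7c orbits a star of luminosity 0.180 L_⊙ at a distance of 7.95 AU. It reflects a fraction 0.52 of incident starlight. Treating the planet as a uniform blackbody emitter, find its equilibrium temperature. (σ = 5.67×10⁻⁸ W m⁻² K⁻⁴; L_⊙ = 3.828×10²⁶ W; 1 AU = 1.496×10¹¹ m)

T_eq ≈ 53.5 K

d = 7.95 AU = 1.19×10¹² m.
L = 0.180 × 3.828×10²⁶ = 6.89×10²⁵ W.
Flux: S = L/(4πd²) = 6.89×10²⁵/(4π×(1.19×10¹²)²) = 3.88 W m⁻².
Energy balance: absorbed = emitted ⇒ πR²·S(1−A) = 4πR²·σT_eq⁴, so T_eq⁴ = S(1−A)/(4σ).
T_eq = [3.88 × 0.48 / (4 × 5.67×10⁻⁸)]^(1/4) = (8.20×10⁶)^(1/4) = 53.5 K.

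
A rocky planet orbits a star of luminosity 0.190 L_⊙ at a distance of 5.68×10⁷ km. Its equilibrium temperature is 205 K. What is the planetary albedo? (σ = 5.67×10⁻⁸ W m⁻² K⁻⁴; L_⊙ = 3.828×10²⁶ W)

A ≈ 0.78

d = 5.68×10⁷ km = 5.68×10¹⁰ m.
L = 0.190 × 3.828×10²⁶ = 7.27×10²⁵ W.
Flux: S = L/(4πd²) = 7.27×10²⁵/(4π×(5.68×10¹⁰)²) = 1790 W m⁻².
From T_eq⁴ = S(1−A)/(4σ): 1−A = 4σT_eq⁴/S.
1−A = 4 × 5.67×10⁻⁸ × (205)⁴ / 1790 = 0.223.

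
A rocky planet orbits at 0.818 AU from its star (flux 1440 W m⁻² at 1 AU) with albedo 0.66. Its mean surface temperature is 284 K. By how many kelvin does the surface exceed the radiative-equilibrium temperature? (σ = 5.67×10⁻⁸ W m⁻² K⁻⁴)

S = 1440/0.818² = 2152 W m⁻².
T_eq = [S(1−A)/(4σ)]^(1/4) = [2152×0.34/(4×5.67×10⁻⁸)]^(1/4) = 238.3 K.
ΔT = T_surf − T_eq = 284 − 238.3.

ΔT ≈ 45.7 K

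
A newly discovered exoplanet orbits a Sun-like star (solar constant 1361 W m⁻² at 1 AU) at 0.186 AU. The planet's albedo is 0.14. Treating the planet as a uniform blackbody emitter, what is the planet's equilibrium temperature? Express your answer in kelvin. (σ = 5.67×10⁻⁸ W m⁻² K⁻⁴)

Flux at 0.186 AU: S = 1361/0.186² = 3.93×10⁴ W m⁻².
Energy balance: absorbed = emitted ⇒ πR²·S(1−A) = 4πR²·σT_eq⁴, so T_eq⁴ = S(1−A)/(4σ).
T_eq = [3.93×10⁴ × 0.86 / (4 × 5.67×10⁻⁸)]^(1/4) = (1.49×10¹¹)^(1/4) = 621 K.

T_eq ≈ 621 K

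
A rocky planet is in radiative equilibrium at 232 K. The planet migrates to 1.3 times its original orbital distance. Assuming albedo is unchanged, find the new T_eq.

T_eq ≈ 203 K

T_eq ∝ L^(1/4) · d^(−1/2).
T′ = 232 / 1.3^(1/2) = 203 K.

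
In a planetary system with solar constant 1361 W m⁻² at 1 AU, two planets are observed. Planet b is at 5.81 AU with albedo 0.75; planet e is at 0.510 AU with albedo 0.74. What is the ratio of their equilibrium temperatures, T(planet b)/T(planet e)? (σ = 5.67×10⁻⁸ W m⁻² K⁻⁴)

T_eq = [S₀(1−A)/(4σd²)]^(1/4), so T ∝ (1−A)^(1/4) / √d.
T₁ = [1361×0.25/(4×5.67×10⁻⁸×5.81²)]^(1/4) = 81.65 K.
T₂ = [1361×0.26/(4×5.67×10⁻⁸×0.510²)]^(1/4) = 278.30 K.

T₁/T₂ ≈ 0.293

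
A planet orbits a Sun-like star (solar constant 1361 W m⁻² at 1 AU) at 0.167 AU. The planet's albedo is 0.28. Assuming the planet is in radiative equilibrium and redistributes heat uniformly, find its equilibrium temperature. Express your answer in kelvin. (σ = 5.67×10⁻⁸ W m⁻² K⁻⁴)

Flux at 0.167 AU: S = 1361/0.167² = 4.88×10⁴ W m⁻².
Energy balance: absorbed = emitted ⇒ πR²·S(1−A) = 4πR²·σT_eq⁴, so T_eq⁴ = S(1−A)/(4σ).
T_eq = [4.88×10⁴ × 0.72 / (4 × 5.67×10⁻⁸)]^(1/4) = (1.55×10¹¹)^(1/4) = 627 K.

T_eq ≈ 627 K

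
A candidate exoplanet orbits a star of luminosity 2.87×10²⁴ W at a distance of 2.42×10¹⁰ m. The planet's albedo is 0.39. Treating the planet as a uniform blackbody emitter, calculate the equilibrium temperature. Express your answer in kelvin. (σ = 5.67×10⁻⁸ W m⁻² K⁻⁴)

T_eq ≈ 180 K

Flux: S = L/(4πd²) = 2.87×10²⁴/(4π×(2.42×10¹⁰)²) = 390 W m⁻².
Energy balance: absorbed = emitted ⇒ πR²·S(1−A) = 4πR²·σT_eq⁴, so T_eq⁴ = S(1−A)/(4σ).
T_eq = [390 × 0.61 / (4 × 5.67×10⁻⁸)]^(1/4) = (1.05×10⁹)^(1/4) = 180 K.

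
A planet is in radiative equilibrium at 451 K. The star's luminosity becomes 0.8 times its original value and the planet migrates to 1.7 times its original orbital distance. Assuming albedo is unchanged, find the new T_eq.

T_eq ∝ L^(1/4) · d^(−1/2).
T′ = 451 × 0.8^(1/4) / 1.7^(1/2) = 327 K.

T_eq ≈ 327 K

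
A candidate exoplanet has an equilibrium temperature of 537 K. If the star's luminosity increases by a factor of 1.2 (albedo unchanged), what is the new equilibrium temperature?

T_eq ∝ L^(1/4) · d^(−1/2).
T′ = 537 × 1.2^(1/4) = 562 K.

T_eq ≈ 562 K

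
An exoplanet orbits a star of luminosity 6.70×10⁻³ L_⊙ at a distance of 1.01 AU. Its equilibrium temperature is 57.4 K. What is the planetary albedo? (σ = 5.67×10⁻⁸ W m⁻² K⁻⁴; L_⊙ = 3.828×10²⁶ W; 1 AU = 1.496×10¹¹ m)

A ≈ 0.72

d = 1.01 AU = 1.51×10¹¹ m.
L = 6.70×10⁻³ × 3.828×10²⁶ = 2.56×10²⁴ W.
Flux: S = L/(4πd²) = 2.56×10²⁴/(4π×(1.51×10¹¹)²) = 8.94 W m⁻².
From T_eq⁴ = S(1−A)/(4σ): 1−A = 4σT_eq⁴/S.
1−A = 4 × 5.67×10⁻⁸ × (57.4)⁴ / 8.94 = 0.275.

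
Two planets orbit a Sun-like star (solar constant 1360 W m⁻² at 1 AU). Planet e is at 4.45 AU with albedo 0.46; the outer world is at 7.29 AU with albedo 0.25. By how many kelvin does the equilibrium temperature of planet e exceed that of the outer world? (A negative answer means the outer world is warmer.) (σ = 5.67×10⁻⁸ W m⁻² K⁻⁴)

T_eq = [S₀(1−A)/(4σd²)]^(1/4), so T ∝ (1−A)^(1/4) / √d.
T₁ = [1360×0.54/(4×5.67×10⁻⁸×4.45²)]^(1/4) = 113.08 K.
T₂ = [1360×0.75/(4×5.67×10⁻⁸×7.29²)]^(1/4) = 95.91 K.

ΔT ≈ 17.2 K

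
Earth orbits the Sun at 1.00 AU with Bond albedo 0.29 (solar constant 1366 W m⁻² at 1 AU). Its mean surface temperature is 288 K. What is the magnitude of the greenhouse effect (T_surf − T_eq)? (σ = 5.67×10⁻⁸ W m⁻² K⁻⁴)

ΔT ≈ 32.3 K

S = 1366/1.00² = 1366 W m⁻².
T_eq = [S(1−A)/(4σ)]^(1/4) = [1366×0.71/(4×5.67×10⁻⁸)]^(1/4) = 255.7 K.
ΔT = T_surf − T_eq = 288 − 255.7.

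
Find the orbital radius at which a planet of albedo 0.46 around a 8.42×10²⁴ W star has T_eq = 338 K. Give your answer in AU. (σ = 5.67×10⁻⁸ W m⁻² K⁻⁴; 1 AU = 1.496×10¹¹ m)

From T_eq⁴ = L(1−A)/(16πσd²): d = √[L(1−A)/(16πσT_eq⁴)].
d = √[8.42×10²⁴ × 0.54 / (16π × 5.67×10⁻⁸ × (338)⁴)] = 1.11×10¹⁰ m = 0.0739 AU.

d ≈ 0.0739 AU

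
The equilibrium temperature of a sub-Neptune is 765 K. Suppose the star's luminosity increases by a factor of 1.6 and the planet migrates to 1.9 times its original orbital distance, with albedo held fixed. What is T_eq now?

T_eq ≈ 624 K

T_eq ∝ L^(1/4) · d^(−1/2).
T′ = 765 × 1.6^(1/4) / 1.9^(1/2) = 624 K.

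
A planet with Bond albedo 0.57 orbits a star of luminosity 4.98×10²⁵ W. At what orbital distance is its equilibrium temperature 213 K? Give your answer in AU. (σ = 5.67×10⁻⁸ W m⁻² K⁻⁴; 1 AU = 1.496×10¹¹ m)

d ≈ 0.404 AU

From T_eq⁴ = L(1−A)/(16πσd²): d = √[L(1−A)/(16πσT_eq⁴)].
d = √[4.98×10²⁵ × 0.43 / (16π × 5.67×10⁻⁸ × (213)⁴)] = 6.04×10¹⁰ m = 0.404 AU.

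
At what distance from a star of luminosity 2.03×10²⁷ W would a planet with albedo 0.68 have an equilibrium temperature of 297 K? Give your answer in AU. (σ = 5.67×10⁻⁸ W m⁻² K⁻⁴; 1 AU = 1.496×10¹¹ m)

From T_eq⁴ = L(1−A)/(16πσd²): d = √[L(1−A)/(16πσT_eq⁴)].
d = √[2.03×10²⁷ × 0.32 / (16π × 5.67×10⁻⁸ × (297)⁴)] = 1.71×10¹¹ m = 1.14 AU.

d ≈ 1.14 AU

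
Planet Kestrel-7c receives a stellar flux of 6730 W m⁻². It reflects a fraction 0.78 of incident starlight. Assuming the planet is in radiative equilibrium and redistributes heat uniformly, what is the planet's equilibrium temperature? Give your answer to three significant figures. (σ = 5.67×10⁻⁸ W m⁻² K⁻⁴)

Energy balance: absorbed = emitted ⇒ πR²·S(1−A) = 4πR²·σT_eq⁴, so T_eq⁴ = S(1−A)/(4σ).
T_eq = [6730 × 0.22 / (4 × 5.67×10⁻⁸)]^(1/4) = (6.53×10⁹)^(1/4) = 284 K.

T_eq ≈ 284 K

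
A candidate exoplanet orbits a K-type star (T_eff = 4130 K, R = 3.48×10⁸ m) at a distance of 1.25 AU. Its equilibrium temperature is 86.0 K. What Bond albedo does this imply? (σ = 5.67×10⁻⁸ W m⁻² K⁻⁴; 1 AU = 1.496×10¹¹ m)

d = 1.25 AU = 1.87×10¹¹ m.
L = 4πR_⋆²σT_⋆⁴ = 4π(3.48×10⁸)² × 5.67×10⁻⁸ × (4130)⁴ = 2.51×10²⁵ W.
S = L/(4πd²) = 57.1 W m⁻².
From T_eq⁴ = S(1−A)/(4σ): 1−A = 4σT_eq⁴/S.
1−A = 4 × 5.67×10⁻⁸ × (86.0)⁴ / 57.1 = 0.217.

A ≈ 0.78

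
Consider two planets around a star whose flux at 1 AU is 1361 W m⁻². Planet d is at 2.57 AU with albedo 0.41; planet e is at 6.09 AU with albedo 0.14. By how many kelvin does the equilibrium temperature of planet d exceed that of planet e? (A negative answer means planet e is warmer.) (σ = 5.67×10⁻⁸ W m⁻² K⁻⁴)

T_eq = [S₀(1−A)/(4σd²)]^(1/4), so T ∝ (1−A)^(1/4) / √d.
T₁ = [1361×0.59/(4×5.67×10⁻⁸×2.57²)]^(1/4) = 152.16 K.
T₂ = [1361×0.86/(4×5.67×10⁻⁸×6.09²)]^(1/4) = 108.61 K.

ΔT ≈ 43.5 K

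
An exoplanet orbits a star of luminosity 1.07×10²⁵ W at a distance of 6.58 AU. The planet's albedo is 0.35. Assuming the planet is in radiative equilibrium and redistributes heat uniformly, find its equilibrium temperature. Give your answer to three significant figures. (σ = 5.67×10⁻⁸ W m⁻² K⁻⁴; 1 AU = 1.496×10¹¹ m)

T_eq ≈ 39.8 K

d = 6.58 AU = 9.84×10¹¹ m.
Flux: S = L/(4πd²) = 1.07×10²⁵/(4π×(9.84×10¹¹)²) = 0.879 W m⁻².
Energy balance: absorbed = emitted ⇒ πR²·S(1−A) = 4πR²·σT_eq⁴, so T_eq⁴ = S(1−A)/(4σ).
T_eq = [0.879 × 0.65 / (4 × 5.67×10⁻⁸)]^(1/4) = (2.52×10⁶)^(1/4) = 39.8 K.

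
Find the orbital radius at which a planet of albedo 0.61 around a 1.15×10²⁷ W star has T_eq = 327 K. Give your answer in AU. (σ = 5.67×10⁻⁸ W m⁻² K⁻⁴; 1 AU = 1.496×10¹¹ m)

d ≈ 0.784 AU

From T_eq⁴ = L(1−A)/(16πσd²): d = √[L(1−A)/(16πσT_eq⁴)].
d = √[1.15×10²⁷ × 0.39 / (16π × 5.67×10⁻⁸ × (327)⁴)] = 1.17×10¹¹ m = 0.784 AU.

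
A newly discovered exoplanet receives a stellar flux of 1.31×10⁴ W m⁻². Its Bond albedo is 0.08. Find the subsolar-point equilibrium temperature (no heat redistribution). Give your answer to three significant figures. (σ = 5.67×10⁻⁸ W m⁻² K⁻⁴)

T_ss ≈ 679 K

At the subsolar point the surface absorbs S(1−A) and emits σT⁴ per unit area — no factor of 4, since only the local patch is in balance.
T = [1.31×10⁴ × 0.92 / 5.67×10⁻⁸]^(1/4) = (2.13×10¹¹)^(1/4) = 679 K.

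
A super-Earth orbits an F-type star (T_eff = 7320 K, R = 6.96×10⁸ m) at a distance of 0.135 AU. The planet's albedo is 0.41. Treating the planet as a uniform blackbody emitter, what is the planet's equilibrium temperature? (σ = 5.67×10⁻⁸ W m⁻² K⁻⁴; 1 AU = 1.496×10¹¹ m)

T_eq ≈ 842 K

d = 0.135 AU = 2.02×10¹⁰ m.
L = 4πR_⋆²σT_⋆⁴ = 4π(6.96×10⁸)² × 5.67×10⁻⁸ × (7320)⁴ = 9.91×10²⁶ W.
S = L/(4πd²) = 1.93×10⁵ W m⁻².
Energy balance: absorbed = emitted ⇒ πR²·S(1−A) = 4πR²·σT_eq⁴, so T_eq⁴ = S(1−A)/(4σ).
T_eq = [1.93×10⁵ × 0.59 / (4 × 5.67×10⁻⁸)]^(1/4) = (5.03×10¹¹)^(1/4) = 842 K.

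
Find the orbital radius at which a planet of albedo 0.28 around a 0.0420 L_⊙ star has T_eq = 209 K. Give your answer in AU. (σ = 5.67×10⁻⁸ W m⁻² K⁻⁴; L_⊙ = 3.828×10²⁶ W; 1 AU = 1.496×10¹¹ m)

L = 0.0420 × 3.828×10²⁶ = 1.61×10²⁵ W.
From T_eq⁴ = L(1−A)/(16πσd²): d = √[L(1−A)/(16πσT_eq⁴)].
d = √[1.61×10²⁵ × 0.72 / (16π × 5.67×10⁻⁸ × (209)⁴)] = 4.61×10¹⁰ m = 0.308 AU.

d ≈ 0.308 AU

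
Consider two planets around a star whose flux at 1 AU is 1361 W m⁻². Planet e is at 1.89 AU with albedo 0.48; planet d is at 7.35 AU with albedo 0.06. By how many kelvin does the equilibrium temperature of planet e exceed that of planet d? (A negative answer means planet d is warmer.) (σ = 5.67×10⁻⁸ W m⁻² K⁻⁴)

T_eq = [S₀(1−A)/(4σd²)]^(1/4), so T ∝ (1−A)^(1/4) / √d.
T₁ = [1361×0.52/(4×5.67×10⁻⁸×1.89²)]^(1/4) = 171.92 K.
T₂ = [1361×0.94/(4×5.67×10⁻⁸×7.35²)]^(1/4) = 101.09 K.

ΔT ≈ 70.8 K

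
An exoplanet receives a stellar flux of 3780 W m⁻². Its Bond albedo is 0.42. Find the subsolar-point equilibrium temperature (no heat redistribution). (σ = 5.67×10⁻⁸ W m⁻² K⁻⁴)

At the subsolar point the surface absorbs S(1−A) and emits σT⁴ per unit area — no factor of 4, since only the local patch is in balance.
T = [3780 × 0.58 / 5.67×10⁻⁸]^(1/4) = (3.87×10¹⁰)^(1/4) = 443 K.

T_ss ≈ 443 K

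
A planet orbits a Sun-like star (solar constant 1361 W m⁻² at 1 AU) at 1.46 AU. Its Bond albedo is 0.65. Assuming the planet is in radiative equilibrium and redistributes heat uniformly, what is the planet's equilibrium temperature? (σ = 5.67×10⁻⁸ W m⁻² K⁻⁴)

T_eq ≈ 177 K

Flux at 1.46 AU: S = 1361/1.46² = 638 W m⁻².
Energy balance: absorbed = emitted ⇒ πR²·S(1−A) = 4πR²·σT_eq⁴, so T_eq⁴ = S(1−A)/(4σ).
T_eq = [638 × 0.35 / (4 × 5.67×10⁻⁸)]^(1/4) = (9.85×10⁸)^(1/4) = 177 K.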